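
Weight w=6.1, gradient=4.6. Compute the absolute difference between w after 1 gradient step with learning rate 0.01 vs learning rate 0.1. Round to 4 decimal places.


With lr=0.01: w_new = 6.1 - 0.01 * 4.6 = 6.054
With lr=0.1: w_new = 6.1 - 0.1 * 4.6 = 5.64
Absolute difference = |6.054 - 5.64|
= 0.4140

0.4140


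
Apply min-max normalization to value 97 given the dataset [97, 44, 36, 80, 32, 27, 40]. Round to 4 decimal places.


Min = 27, Max = 97
Range = 97 - 27 = 70
Scaled = (x - min) / (max - min)
= (97 - 27) / 70
= 70 / 70
= 1.0000

1.0000


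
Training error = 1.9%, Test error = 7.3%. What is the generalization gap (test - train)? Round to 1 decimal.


Generalization gap = test_error - train_error
= 7.3 - 1.9
= 5.4%
A moderate gap.

5.4


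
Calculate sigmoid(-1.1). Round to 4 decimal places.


sigmoid(z) = 1 / (1 + exp(-z))
exp(-(-1.1)) = exp(1.1) = 3.0042
1 + 3.0042 = 4.0042
1 / 4.0042 = 0.2497

0.2497


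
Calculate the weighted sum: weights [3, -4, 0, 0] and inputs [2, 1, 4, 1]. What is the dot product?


Element-wise products:
3 * 2 = 6
-4 * 1 = -4
0 * 4 = 0
0 * 1 = 0
Sum = 6 + -4 + 0 + 0
= 2

2


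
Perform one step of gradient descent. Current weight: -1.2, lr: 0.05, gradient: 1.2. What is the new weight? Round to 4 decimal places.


w_new = w_old - lr * gradient
= -1.2 - 0.05 * 1.2
= -1.2 - (0.06)
= -1.2600

-1.2600


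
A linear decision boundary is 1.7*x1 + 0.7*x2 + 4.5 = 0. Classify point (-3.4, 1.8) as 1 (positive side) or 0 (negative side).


Compute 1.7 * -3.4 + 0.7 * 1.8 + 4.5
= -5.78 + 1.26 + 4.5
= -0.02
Since -0.02 < 0, the point is on the negative side.

0


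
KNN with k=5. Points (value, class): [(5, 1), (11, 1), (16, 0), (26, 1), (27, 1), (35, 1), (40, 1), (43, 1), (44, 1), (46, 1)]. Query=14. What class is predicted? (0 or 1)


Distances from query 14:
Point 16 (class 0): distance = 2
Point 11 (class 1): distance = 3
Point 5 (class 1): distance = 9
Point 26 (class 1): distance = 12
Point 27 (class 1): distance = 13
K=5 nearest neighbors: classes = [0, 1, 1, 1, 1]
Votes for class 1: 4 / 5
Majority vote => class 1

1


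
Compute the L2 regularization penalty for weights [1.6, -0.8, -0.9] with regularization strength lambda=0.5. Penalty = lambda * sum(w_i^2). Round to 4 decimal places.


Squaring each weight:
1.6^2 = 2.56
(-0.8)^2 = 0.64
(-0.9)^2 = 0.81
Sum of squares = 4.01
Penalty = 0.5 * 4.01 = 2.0050

2.0050


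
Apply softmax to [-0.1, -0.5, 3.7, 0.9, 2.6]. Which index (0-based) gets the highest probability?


Softmax is a monotonic transformation, so it preserves the argmax.
We need to find the index of the maximum logit.
Index 0: -0.1
Index 1: -0.5
Index 2: 3.7
Index 3: 0.9
Index 4: 2.6
Maximum logit = 3.7 at index 2

2


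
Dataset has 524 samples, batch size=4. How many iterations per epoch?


Iterations per epoch = dataset_size / batch_size
= 524 / 4
= 131

131


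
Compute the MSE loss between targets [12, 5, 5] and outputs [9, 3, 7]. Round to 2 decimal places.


Differences: [3, 2, -2]
Squared errors: [9, 4, 4]
Sum of squared errors = 17
MSE = 17 / 3 = 5.67

5.67


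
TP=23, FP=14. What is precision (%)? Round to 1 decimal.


Precision = TP / (TP + FP) * 100
= 23 / (23 + 14)
= 23 / 37
= 0.6216
= 62.2%

62.2


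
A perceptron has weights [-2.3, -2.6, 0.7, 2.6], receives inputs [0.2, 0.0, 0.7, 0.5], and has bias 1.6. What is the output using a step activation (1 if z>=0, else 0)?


z = w . x + b
= -2.3*0.2 + -2.6*0.0 + 0.7*0.7 + 2.6*0.5 + 1.6
= -0.46 + -0.0 + 0.49 + 1.3 + 1.6
= 1.33 + 1.6
= 2.93
Since z = 2.93 >= 0, output = 1

1


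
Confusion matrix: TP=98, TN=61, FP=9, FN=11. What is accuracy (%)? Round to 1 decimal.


Accuracy = (TP + TN) / (TP + TN + FP + FN) * 100
= (98 + 61) / (98 + 61 + 9 + 11)
= 159 / 179
= 0.8883
= 88.8%

88.8


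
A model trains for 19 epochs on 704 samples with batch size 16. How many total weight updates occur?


Iterations per epoch = 704 / 16 = 44
Total updates = iterations_per_epoch * epochs
= 44 * 19
= 836

836


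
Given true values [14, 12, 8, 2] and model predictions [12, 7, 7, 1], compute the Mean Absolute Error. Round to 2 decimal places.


Absolute errors: [2, 5, 1, 1]
Sum of absolute errors = 9
MAE = 9 / 4 = 2.25

2.25


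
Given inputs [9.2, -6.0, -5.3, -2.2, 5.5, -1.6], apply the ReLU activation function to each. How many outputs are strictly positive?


ReLU(x) = max(0, x) for each element:
ReLU(9.2) = 9.2
ReLU(-6.0) = 0
ReLU(-5.3) = 0
ReLU(-2.2) = 0
ReLU(5.5) = 5.5
ReLU(-1.6) = 0
Active neurons (>0): 2

2


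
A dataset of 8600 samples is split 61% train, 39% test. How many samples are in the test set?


Train samples = 8600 * 61% = 5246
Test samples = 8600 - 5246
= 3354

3354


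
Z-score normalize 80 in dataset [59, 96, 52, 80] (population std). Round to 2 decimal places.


Mean = (59 + 96 + 52 + 80) / 4 = 71.75
Variance = sum((x_i - mean)^2) / n = 302.1875
Std = sqrt(302.1875) = 17.3835
Z = (x - mean) / std
= (80 - 71.75) / 17.3835
= 8.25 / 17.3835
= 0.47

0.47


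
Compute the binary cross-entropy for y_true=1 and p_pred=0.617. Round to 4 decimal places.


For y=1: Loss = -log(p)
= -log(0.617)
= -(-0.4829)
= 0.4829

0.4829


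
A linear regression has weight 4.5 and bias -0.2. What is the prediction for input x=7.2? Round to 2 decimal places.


y = 4.5 * 7.2 + (-0.2)
= 32.4 + (-0.2)
= 32.20

32.20


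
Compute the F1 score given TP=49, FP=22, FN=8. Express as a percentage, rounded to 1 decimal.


Precision = TP / (TP + FP) = 49 / 71 = 0.6901
Recall = TP / (TP + FN) = 49 / 57 = 0.8596
F1 = 2 * P * R / (P + R)
= 2 * 0.6901 * 0.8596 / (0.6901 + 0.8596)
= 1.1866 / 1.5498
= 0.7656
As percentage: 76.6%

76.6


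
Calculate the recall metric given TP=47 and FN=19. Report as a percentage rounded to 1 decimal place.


Recall = TP / (TP + FN) * 100
= 47 / (47 + 19)
= 47 / 66
= 0.7121
= 71.2%

71.2


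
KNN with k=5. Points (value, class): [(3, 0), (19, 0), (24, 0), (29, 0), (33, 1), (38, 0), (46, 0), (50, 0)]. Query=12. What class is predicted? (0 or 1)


Distances from query 12:
Point 19 (class 0): distance = 7
Point 3 (class 0): distance = 9
Point 24 (class 0): distance = 12
Point 29 (class 0): distance = 17
Point 33 (class 1): distance = 21
K=5 nearest neighbors: classes = [0, 0, 0, 0, 1]
Votes for class 1: 1 / 5
Majority vote => class 0

0


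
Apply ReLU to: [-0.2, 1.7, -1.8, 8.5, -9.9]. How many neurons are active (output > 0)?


ReLU(x) = max(0, x) for each element:
ReLU(-0.2) = 0
ReLU(1.7) = 1.7
ReLU(-1.8) = 0
ReLU(8.5) = 8.5
ReLU(-9.9) = 0
Active neurons (>0): 2

2


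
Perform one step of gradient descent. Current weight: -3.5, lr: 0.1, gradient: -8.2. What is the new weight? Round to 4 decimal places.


w_new = w_old - lr * gradient
= -3.5 - 0.1 * -8.2
= -3.5 - (-0.82)
= -2.6800

-2.6800


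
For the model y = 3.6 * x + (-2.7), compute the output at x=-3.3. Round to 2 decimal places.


y = 3.6 * -3.3 + (-2.7)
= -11.88 + (-2.7)
= -14.58

-14.58


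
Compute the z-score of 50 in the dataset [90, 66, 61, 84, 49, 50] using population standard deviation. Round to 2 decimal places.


Mean = (90 + 66 + 61 + 84 + 49 + 50) / 6 = 66.6667
Variance = sum((x_i - mean)^2) / n = 244.5556
Std = sqrt(244.5556) = 15.6383
Z = (x - mean) / std
= (50 - 66.6667) / 15.6383
= -16.6667 / 15.6383
= -1.07

-1.07


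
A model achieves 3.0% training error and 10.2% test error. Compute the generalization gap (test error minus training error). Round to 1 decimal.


Generalization gap = test_error - train_error
= 10.2 - 3.0
= 7.2%
A moderate gap.

7.2


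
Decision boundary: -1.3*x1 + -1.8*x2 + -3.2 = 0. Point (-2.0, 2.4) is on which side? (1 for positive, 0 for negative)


Compute -1.3 * -2.0 + -1.8 * 2.4 + -3.2
= 2.6 + -4.32 + -3.2
= -4.92
Since -4.92 < 0, the point is on the negative side.

0


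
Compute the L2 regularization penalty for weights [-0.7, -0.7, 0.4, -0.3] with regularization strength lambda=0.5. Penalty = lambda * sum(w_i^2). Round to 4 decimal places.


Squaring each weight:
(-0.7)^2 = 0.49
(-0.7)^2 = 0.49
0.4^2 = 0.16
(-0.3)^2 = 0.09
Sum of squares = 1.23
Penalty = 0.5 * 1.23 = 0.6150

0.6150


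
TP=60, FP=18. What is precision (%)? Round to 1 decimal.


Precision = TP / (TP + FP) * 100
= 60 / (60 + 18)
= 60 / 78
= 0.7692
= 76.9%

76.9


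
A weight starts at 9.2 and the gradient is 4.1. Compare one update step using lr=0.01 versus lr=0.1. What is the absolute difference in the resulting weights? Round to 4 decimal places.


With lr=0.01: w_new = 9.2 - 0.01 * 4.1 = 9.159
With lr=0.1: w_new = 9.2 - 0.1 * 4.1 = 8.79
Absolute difference = |9.159 - 8.79|
= 0.3690

0.3690


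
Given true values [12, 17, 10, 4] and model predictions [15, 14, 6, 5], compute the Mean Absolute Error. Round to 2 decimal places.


Absolute errors: [3, 3, 4, 1]
Sum of absolute errors = 11
MAE = 11 / 4 = 2.75

2.75


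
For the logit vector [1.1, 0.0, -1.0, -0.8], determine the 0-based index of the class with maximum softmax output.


Softmax is a monotonic transformation, so it preserves the argmax.
We need to find the index of the maximum logit.
Index 0: 1.1
Index 1: 0.0
Index 2: -1.0
Index 3: -0.8
Maximum logit = 1.1 at index 0

0


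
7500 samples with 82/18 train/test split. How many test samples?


Train samples = 7500 * 82% = 6150
Test samples = 7500 - 6150
= 1350

1350


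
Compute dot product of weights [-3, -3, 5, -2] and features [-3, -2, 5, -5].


Element-wise products:
-3 * -3 = 9
-3 * -2 = 6
5 * 5 = 25
-2 * -5 = 10
Sum = 9 + 6 + 25 + 10
= 50

50


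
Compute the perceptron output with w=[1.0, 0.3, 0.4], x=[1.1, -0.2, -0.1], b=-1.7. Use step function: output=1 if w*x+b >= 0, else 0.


z = w . x + b
= 1.0*1.1 + 0.3*-0.2 + 0.4*-0.1 + -1.7
= 1.1 + -0.06 + -0.04 + -1.7
= 1.0 + -1.7
= -0.7
Since z = -0.7 < 0, output = 0

0


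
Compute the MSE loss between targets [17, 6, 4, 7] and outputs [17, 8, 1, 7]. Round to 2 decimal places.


Differences: [0, -2, 3, 0]
Squared errors: [0, 4, 9, 0]
Sum of squared errors = 13
MSE = 13 / 4 = 3.25

3.25


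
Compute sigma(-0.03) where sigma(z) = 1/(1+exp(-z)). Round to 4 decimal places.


sigmoid(z) = 1 / (1 + exp(-z))
exp(-(-0.03)) = exp(0.03) = 1.0305
1 + 1.0305 = 2.0305
1 / 2.0305 = 0.4925

0.4925


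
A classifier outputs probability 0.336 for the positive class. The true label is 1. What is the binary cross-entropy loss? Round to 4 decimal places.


For y=1: Loss = -log(p)
= -log(0.336)
= -(-1.0906)
= 1.0906

1.0906


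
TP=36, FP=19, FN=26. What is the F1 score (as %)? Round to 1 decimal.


Precision = TP / (TP + FP) = 36 / 55 = 0.6545
Recall = TP / (TP + FN) = 36 / 62 = 0.5806
F1 = 2 * P * R / (P + R)
= 2 * 0.6545 * 0.5806 / (0.6545 + 0.5806)
= 0.7601 / 1.2352
= 0.6154
As percentage: 61.5%

61.5


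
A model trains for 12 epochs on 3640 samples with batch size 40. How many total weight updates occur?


Iterations per epoch = 3640 / 40 = 91
Total updates = iterations_per_epoch * epochs
= 91 * 12
= 1092

1092


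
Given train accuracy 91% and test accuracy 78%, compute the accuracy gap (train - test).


Gap = train_accuracy - test_accuracy
= 91 - 78
= 13%
This gap suggests the model is overfitting.

13


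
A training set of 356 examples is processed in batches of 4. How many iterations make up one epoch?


Iterations per epoch = dataset_size / batch_size
= 356 / 4
= 89

89


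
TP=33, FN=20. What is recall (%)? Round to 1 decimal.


Recall = TP / (TP + FN) * 100
= 33 / (33 + 20)
= 33 / 53
= 0.6226
= 62.3%

62.3


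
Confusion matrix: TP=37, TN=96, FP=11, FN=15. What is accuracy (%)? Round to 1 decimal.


Accuracy = (TP + TN) / (TP + TN + FP + FN) * 100
= (37 + 96) / (37 + 96 + 11 + 15)
= 133 / 159
= 0.8365
= 83.6%

83.6


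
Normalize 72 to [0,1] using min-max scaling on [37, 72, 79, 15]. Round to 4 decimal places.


Min = 15, Max = 79
Range = 79 - 15 = 64
Scaled = (x - min) / (max - min)
= (72 - 15) / 64
= 57 / 64
= 0.8906

0.8906


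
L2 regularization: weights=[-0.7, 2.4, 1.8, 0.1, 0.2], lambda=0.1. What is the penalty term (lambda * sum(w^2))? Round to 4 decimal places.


Squaring each weight:
(-0.7)^2 = 0.49
2.4^2 = 5.76
1.8^2 = 3.24
0.1^2 = 0.01
0.2^2 = 0.04
Sum of squares = 9.54
Penalty = 0.1 * 9.54 = 0.9540

0.9540


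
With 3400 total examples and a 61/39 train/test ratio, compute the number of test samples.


Train samples = 3400 * 61% = 2074
Test samples = 3400 - 2074
= 1326

1326


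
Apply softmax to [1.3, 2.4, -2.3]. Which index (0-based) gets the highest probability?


Softmax is a monotonic transformation, so it preserves the argmax.
We need to find the index of the maximum logit.
Index 0: 1.3
Index 1: 2.4
Index 2: -2.3
Maximum logit = 2.4 at index 1

1


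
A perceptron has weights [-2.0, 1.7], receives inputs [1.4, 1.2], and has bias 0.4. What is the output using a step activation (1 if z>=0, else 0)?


z = w . x + b
= -2.0*1.4 + 1.7*1.2 + 0.4
= -2.8 + 2.04 + 0.4
= -0.76 + 0.4
= -0.36
Since z = -0.36 < 0, output = 0

0


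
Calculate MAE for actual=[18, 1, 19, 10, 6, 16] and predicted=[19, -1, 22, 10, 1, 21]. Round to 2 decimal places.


Absolute errors: [1, 2, 3, 0, 5, 5]
Sum of absolute errors = 16
MAE = 16 / 6 = 2.67

2.67


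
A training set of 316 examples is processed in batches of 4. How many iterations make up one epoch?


Iterations per epoch = dataset_size / batch_size
= 316 / 4
= 79

79


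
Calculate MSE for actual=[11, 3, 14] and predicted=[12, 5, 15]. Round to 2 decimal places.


Differences: [-1, -2, -1]
Squared errors: [1, 4, 1]
Sum of squared errors = 6
MSE = 6 / 3 = 2.00

2.00


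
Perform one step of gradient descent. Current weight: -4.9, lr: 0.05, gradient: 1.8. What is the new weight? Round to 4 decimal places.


w_new = w_old - lr * gradient
= -4.9 - 0.05 * 1.8
= -4.9 - (0.09)
= -4.9900

-4.9900


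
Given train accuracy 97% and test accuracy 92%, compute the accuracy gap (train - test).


Gap = train_accuracy - test_accuracy
= 97 - 92
= 5%
This moderate gap may indicate mild overfitting.

5


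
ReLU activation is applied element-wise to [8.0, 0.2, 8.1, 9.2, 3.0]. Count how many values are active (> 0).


ReLU(x) = max(0, x) for each element:
ReLU(8.0) = 8.0
ReLU(0.2) = 0.2
ReLU(8.1) = 8.1
ReLU(9.2) = 9.2
ReLU(3.0) = 3.0
Active neurons (>0): 5

5


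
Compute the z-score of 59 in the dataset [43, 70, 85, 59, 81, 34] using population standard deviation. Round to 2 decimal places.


Mean = (43 + 70 + 85 + 59 + 81 + 34) / 6 = 62.0
Variance = sum((x_i - mean)^2) / n = 351.3333
Std = sqrt(351.3333) = 18.7439
Z = (x - mean) / std
= (59 - 62.0) / 18.7439
= -3.0 / 18.7439
= -0.16

-0.16


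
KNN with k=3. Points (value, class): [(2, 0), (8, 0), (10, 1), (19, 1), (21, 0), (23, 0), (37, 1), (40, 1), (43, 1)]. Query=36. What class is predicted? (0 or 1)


Distances from query 36:
Point 37 (class 1): distance = 1
Point 40 (class 1): distance = 4
Point 43 (class 1): distance = 7
K=3 nearest neighbors: classes = [1, 1, 1]
Votes for class 1: 3 / 3
Majority vote => class 1

1


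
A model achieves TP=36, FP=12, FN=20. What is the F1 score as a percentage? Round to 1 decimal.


Precision = TP / (TP + FP) = 36 / 48 = 0.75
Recall = TP / (TP + FN) = 36 / 56 = 0.6429
F1 = 2 * P * R / (P + R)
= 2 * 0.75 * 0.6429 / (0.75 + 0.6429)
= 0.9643 / 1.3929
= 0.6923
As percentage: 69.2%

69.2


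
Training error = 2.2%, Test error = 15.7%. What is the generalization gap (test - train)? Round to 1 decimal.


Generalization gap = test_error - train_error
= 15.7 - 2.2
= 13.5%
A large gap suggests overfitting.

13.5


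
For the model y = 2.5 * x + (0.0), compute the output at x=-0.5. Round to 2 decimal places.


y = 2.5 * -0.5 + (0.0)
= -1.25 + (0.0)
= -1.25

-1.25


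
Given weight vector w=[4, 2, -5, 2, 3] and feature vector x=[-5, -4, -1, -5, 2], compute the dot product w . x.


Element-wise products:
4 * -5 = -20
2 * -4 = -8
-5 * -1 = 5
2 * -5 = -10
3 * 2 = 6
Sum = -20 + -8 + 5 + -10 + 6
= -27

-27


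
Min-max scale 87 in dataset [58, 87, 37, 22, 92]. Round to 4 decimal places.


Min = 22, Max = 92
Range = 92 - 22 = 70
Scaled = (x - min) / (max - min)
= (87 - 22) / 70
= 65 / 70
= 0.9286

0.9286


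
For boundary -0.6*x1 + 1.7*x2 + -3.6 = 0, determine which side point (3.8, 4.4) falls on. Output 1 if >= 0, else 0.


Compute -0.6 * 3.8 + 1.7 * 4.4 + -3.6
= -2.28 + 7.48 + -3.6
= 1.6
Since 1.6 >= 0, the point is on the positive side.

1


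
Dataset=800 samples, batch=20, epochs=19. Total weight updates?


Iterations per epoch = 800 / 20 = 40
Total updates = iterations_per_epoch * epochs
= 40 * 19
= 760

760


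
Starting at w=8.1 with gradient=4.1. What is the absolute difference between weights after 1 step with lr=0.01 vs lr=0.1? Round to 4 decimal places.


With lr=0.01: w_new = 8.1 - 0.01 * 4.1 = 8.059
With lr=0.1: w_new = 8.1 - 0.1 * 4.1 = 7.69
Absolute difference = |8.059 - 7.69|
= 0.3690

0.3690


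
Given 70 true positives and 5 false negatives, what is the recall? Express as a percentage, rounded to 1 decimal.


Recall = TP / (TP + FN) * 100
= 70 / (70 + 5)
= 70 / 75
= 0.9333
= 93.3%

93.3


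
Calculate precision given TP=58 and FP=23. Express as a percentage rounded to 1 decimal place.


Precision = TP / (TP + FP) * 100
= 58 / (58 + 23)
= 58 / 81
= 0.716
= 71.6%

71.6


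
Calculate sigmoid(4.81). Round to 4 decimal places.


sigmoid(z) = 1 / (1 + exp(-z))
exp(-(4.81)) = exp(-4.81) = 0.0081
1 + 0.0081 = 1.0081
1 / 1.0081 = 0.9919

0.9919


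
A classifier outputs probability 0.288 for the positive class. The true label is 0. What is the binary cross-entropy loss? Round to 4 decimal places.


For y=0: Loss = -log(1-p)
= -log(1 - 0.288)
= -log(0.712)
= -(-0.3397)
= 0.3397

0.3397


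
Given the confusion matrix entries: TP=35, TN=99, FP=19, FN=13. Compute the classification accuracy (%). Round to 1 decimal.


Accuracy = (TP + TN) / (TP + TN + FP + FN) * 100
= (35 + 99) / (35 + 99 + 19 + 13)
= 134 / 166
= 0.8072
= 80.7%

80.7


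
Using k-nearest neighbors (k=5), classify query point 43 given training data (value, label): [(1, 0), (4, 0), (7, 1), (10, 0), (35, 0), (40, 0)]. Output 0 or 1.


Distances from query 43:
Point 40 (class 0): distance = 3
Point 35 (class 0): distance = 8
Point 10 (class 0): distance = 33
Point 7 (class 1): distance = 36
Point 4 (class 0): distance = 39
K=5 nearest neighbors: classes = [0, 0, 0, 1, 0]
Votes for class 1: 1 / 5
Majority vote => class 0

0


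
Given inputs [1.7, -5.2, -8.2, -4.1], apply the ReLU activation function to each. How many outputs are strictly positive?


ReLU(x) = max(0, x) for each element:
ReLU(1.7) = 1.7
ReLU(-5.2) = 0
ReLU(-8.2) = 0
ReLU(-4.1) = 0
Active neurons (>0): 1

1


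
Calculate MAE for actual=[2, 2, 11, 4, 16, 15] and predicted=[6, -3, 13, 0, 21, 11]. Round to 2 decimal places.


Absolute errors: [4, 5, 2, 4, 5, 4]
Sum of absolute errors = 24
MAE = 24 / 6 = 4.00

4.00


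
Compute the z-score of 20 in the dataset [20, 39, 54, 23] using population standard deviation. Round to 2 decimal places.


Mean = (20 + 39 + 54 + 23) / 4 = 34.0
Variance = sum((x_i - mean)^2) / n = 185.5
Std = sqrt(185.5) = 13.6198
Z = (x - mean) / std
= (20 - 34.0) / 13.6198
= -14.0 / 13.6198
= -1.03

-1.03


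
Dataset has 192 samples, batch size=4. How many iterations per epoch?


Iterations per epoch = dataset_size / batch_size
= 192 / 4
= 48

48


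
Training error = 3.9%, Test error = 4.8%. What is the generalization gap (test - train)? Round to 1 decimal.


Generalization gap = test_error - train_error
= 4.8 - 3.9
= 0.9%
A small gap suggests good generalization.

0.9


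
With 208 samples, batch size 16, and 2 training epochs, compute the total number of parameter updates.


Iterations per epoch = 208 / 16 = 13
Total updates = iterations_per_epoch * epochs
= 13 * 2
= 26

26


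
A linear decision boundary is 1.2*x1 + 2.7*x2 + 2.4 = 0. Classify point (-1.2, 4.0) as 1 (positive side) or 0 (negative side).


Compute 1.2 * -1.2 + 2.7 * 4.0 + 2.4
= -1.44 + 10.8 + 2.4
= 11.76
Since 11.76 >= 0, the point is on the positive side.

1


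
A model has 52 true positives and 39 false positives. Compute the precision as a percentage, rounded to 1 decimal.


Precision = TP / (TP + FP) * 100
= 52 / (52 + 39)
= 52 / 91
= 0.5714
= 57.1%

57.1


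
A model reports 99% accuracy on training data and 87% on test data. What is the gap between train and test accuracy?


Gap = train_accuracy - test_accuracy
= 99 - 87
= 12%
This gap suggests the model is overfitting.

12


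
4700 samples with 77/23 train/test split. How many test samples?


Train samples = 4700 * 77% = 3619
Test samples = 4700 - 3619
= 1081

1081


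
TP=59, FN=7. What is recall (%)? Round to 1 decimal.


Recall = TP / (TP + FN) * 100
= 59 / (59 + 7)
= 59 / 66
= 0.8939
= 89.4%

89.4


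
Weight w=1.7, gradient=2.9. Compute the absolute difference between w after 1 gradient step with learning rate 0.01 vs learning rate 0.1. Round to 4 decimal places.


With lr=0.01: w_new = 1.7 - 0.01 * 2.9 = 1.671
With lr=0.1: w_new = 1.7 - 0.1 * 2.9 = 1.41
Absolute difference = |1.671 - 1.41|
= 0.2610

0.2610


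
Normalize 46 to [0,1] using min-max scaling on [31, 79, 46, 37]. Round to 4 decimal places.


Min = 31, Max = 79
Range = 79 - 31 = 48
Scaled = (x - min) / (max - min)
= (46 - 31) / 48
= 15 / 48
= 0.3125

0.3125


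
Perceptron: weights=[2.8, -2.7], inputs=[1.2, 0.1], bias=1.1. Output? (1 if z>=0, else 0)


z = w . x + b
= 2.8*1.2 + -2.7*0.1 + 1.1
= 3.36 + -0.27 + 1.1
= 3.09 + 1.1
= 4.19
Since z = 4.19 >= 0, output = 1

1


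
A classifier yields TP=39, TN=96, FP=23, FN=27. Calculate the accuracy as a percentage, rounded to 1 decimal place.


Accuracy = (TP + TN) / (TP + TN + FP + FN) * 100
= (39 + 96) / (39 + 96 + 23 + 27)
= 135 / 185
= 0.7297
= 73.0%

73.0


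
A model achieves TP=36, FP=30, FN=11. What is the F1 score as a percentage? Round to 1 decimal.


Precision = TP / (TP + FP) = 36 / 66 = 0.5455
Recall = TP / (TP + FN) = 36 / 47 = 0.766
F1 = 2 * P * R / (P + R)
= 2 * 0.5455 * 0.766 / (0.5455 + 0.766)
= 0.8356 / 1.3114
= 0.6372
As percentage: 63.7%

63.7


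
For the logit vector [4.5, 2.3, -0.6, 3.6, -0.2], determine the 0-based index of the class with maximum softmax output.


Softmax is a monotonic transformation, so it preserves the argmax.
We need to find the index of the maximum logit.
Index 0: 4.5
Index 1: 2.3
Index 2: -0.6
Index 3: 3.6
Index 4: -0.2
Maximum logit = 4.5 at index 0

0


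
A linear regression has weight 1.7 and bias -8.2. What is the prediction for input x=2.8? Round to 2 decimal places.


y = 1.7 * 2.8 + (-8.2)
= 4.76 + (-8.2)
= -3.44

-3.44


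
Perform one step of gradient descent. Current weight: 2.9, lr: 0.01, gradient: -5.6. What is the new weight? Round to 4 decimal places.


w_new = w_old - lr * gradient
= 2.9 - 0.01 * -5.6
= 2.9 - (-0.056)
= 2.9560

2.9560


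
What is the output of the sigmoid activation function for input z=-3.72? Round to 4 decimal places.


sigmoid(z) = 1 / (1 + exp(-z))
exp(-(-3.72)) = exp(3.72) = 41.2644
1 + 41.2644 = 42.2644
1 / 42.2644 = 0.0237

0.0237


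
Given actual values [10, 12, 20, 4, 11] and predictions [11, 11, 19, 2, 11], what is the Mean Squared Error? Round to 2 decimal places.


Differences: [-1, 1, 1, 2, 0]
Squared errors: [1, 1, 1, 4, 0]
Sum of squared errors = 7
MSE = 7 / 5 = 1.40

1.40


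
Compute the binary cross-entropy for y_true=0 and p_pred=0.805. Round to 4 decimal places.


For y=0: Loss = -log(1-p)
= -log(1 - 0.805)
= -log(0.195)
= -(-1.6348)
= 1.6348

1.6348


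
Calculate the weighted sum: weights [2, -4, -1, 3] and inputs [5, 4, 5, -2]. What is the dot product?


Element-wise products:
2 * 5 = 10
-4 * 4 = -16
-1 * 5 = -5
3 * -2 = -6
Sum = 10 + -16 + -5 + -6
= -17

-17


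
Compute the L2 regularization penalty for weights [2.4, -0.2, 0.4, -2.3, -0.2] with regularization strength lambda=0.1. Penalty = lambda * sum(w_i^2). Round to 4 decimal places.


Squaring each weight:
2.4^2 = 5.76
(-0.2)^2 = 0.04
0.4^2 = 0.16
(-2.3)^2 = 5.29
(-0.2)^2 = 0.04
Sum of squares = 11.29
Penalty = 0.1 * 11.29 = 1.1290

1.1290


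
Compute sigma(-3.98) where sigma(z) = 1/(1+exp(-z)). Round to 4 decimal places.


sigmoid(z) = 1 / (1 + exp(-z))
exp(-(-3.98)) = exp(3.98) = 53.517
1 + 53.517 = 54.517
1 / 54.517 = 0.0183

0.0183


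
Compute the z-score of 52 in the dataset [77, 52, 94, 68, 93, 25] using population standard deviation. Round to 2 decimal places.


Mean = (77 + 52 + 94 + 68 + 93 + 25) / 6 = 68.1667
Variance = sum((x_i - mean)^2) / n = 581.1389
Std = sqrt(581.1389) = 24.1068
Z = (x - mean) / std
= (52 - 68.1667) / 24.1068
= -16.1667 / 24.1068
= -0.67

-0.67


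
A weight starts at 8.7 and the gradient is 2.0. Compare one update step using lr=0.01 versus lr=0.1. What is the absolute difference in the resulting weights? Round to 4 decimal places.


With lr=0.01: w_new = 8.7 - 0.01 * 2.0 = 8.68
With lr=0.1: w_new = 8.7 - 0.1 * 2.0 = 8.5
Absolute difference = |8.68 - 8.5|
= 0.1800

0.1800


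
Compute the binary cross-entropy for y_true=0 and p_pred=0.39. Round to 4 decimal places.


For y=0: Loss = -log(1-p)
= -log(1 - 0.39)
= -log(0.61)
= -(-0.4943)
= 0.4943

0.4943


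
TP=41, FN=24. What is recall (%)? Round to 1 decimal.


Recall = TP / (TP + FN) * 100
= 41 / (41 + 24)
= 41 / 65
= 0.6308
= 63.1%

63.1


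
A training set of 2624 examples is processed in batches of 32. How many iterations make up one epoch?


Iterations per epoch = dataset_size / batch_size
= 2624 / 32
= 82

82


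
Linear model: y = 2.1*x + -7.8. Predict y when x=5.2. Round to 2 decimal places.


y = 2.1 * 5.2 + (-7.8)
= 10.92 + (-7.8)
= 3.12

3.12


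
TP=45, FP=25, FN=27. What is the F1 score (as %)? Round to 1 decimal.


Precision = TP / (TP + FP) = 45 / 70 = 0.6429
Recall = TP / (TP + FN) = 45 / 72 = 0.625
F1 = 2 * P * R / (P + R)
= 2 * 0.6429 * 0.625 / (0.6429 + 0.625)
= 0.8036 / 1.2679
= 0.6338
As percentage: 63.4%

63.4


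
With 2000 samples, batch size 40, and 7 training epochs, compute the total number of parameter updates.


Iterations per epoch = 2000 / 40 = 50
Total updates = iterations_per_epoch * epochs
= 50 * 7
= 350

350


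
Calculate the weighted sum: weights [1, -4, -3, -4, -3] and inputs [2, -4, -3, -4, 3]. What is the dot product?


Element-wise products:
1 * 2 = 2
-4 * -4 = 16
-3 * -3 = 9
-4 * -4 = 16
-3 * 3 = -9
Sum = 2 + 16 + 9 + 16 + -9
= 34

34


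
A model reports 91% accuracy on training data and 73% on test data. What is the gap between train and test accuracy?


Gap = train_accuracy - test_accuracy
= 91 - 73
= 18%
This gap suggests the model is overfitting.

18


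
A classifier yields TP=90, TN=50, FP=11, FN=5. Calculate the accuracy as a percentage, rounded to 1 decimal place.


Accuracy = (TP + TN) / (TP + TN + FP + FN) * 100
= (90 + 50) / (90 + 50 + 11 + 5)
= 140 / 156
= 0.8974
= 89.7%

89.7


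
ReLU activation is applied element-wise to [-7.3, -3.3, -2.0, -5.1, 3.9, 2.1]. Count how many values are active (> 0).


ReLU(x) = max(0, x) for each element:
ReLU(-7.3) = 0
ReLU(-3.3) = 0
ReLU(-2.0) = 0
ReLU(-5.1) = 0
ReLU(3.9) = 3.9
ReLU(2.1) = 2.1
Active neurons (>0): 2

2


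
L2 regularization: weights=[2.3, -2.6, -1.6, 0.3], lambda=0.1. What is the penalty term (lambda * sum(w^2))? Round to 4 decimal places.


Squaring each weight:
2.3^2 = 5.29
(-2.6)^2 = 6.76
(-1.6)^2 = 2.56
0.3^2 = 0.09
Sum of squares = 14.7
Penalty = 0.1 * 14.7 = 1.4700

1.4700


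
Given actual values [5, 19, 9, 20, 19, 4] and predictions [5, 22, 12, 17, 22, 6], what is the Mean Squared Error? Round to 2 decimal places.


Differences: [0, -3, -3, 3, -3, -2]
Squared errors: [0, 9, 9, 9, 9, 4]
Sum of squared errors = 40
MSE = 40 / 6 = 6.67

6.67


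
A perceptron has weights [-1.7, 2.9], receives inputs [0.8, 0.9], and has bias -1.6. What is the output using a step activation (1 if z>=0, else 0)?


z = w . x + b
= -1.7*0.8 + 2.9*0.9 + -1.6
= -1.36 + 2.61 + -1.6
= 1.25 + -1.6
= -0.35
Since z = -0.35 < 0, output = 0

0


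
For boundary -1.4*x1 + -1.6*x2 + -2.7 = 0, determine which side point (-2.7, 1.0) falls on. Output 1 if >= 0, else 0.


Compute -1.4 * -2.7 + -1.6 * 1.0 + -2.7
= 3.78 + -1.6 + -2.7
= -0.52
Since -0.52 < 0, the point is on the negative side.

0


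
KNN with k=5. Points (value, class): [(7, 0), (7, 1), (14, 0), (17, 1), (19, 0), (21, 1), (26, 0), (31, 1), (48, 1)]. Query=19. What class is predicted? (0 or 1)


Distances from query 19:
Point 19 (class 0): distance = 0
Point 17 (class 1): distance = 2
Point 21 (class 1): distance = 2
Point 14 (class 0): distance = 5
Point 26 (class 0): distance = 7
K=5 nearest neighbors: classes = [0, 1, 1, 0, 0]
Votes for class 1: 2 / 5
Majority vote => class 0

0


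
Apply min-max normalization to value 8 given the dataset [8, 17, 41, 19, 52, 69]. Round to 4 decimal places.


Min = 8, Max = 69
Range = 69 - 8 = 61
Scaled = (x - min) / (max - min)
= (8 - 8) / 61
= 0 / 61
= 0.0000

0.0000


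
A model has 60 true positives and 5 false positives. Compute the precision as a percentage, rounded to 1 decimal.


Precision = TP / (TP + FP) * 100
= 60 / (60 + 5)
= 60 / 65
= 0.9231
= 92.3%

92.3


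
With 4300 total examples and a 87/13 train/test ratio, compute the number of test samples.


Train samples = 4300 * 87% = 3741
Test samples = 4300 - 3741
= 559

559


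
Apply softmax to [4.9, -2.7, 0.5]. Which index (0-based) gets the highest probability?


Softmax is a monotonic transformation, so it preserves the argmax.
We need to find the index of the maximum logit.
Index 0: 4.9
Index 1: -2.7
Index 2: 0.5
Maximum logit = 4.9 at index 0

0


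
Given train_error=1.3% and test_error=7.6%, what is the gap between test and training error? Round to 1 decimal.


Generalization gap = test_error - train_error
= 7.6 - 1.3
= 6.3%
A moderate gap.

6.3


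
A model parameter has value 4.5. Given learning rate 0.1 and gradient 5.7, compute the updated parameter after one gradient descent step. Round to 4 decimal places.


w_new = w_old - lr * gradient
= 4.5 - 0.1 * 5.7
= 4.5 - (0.57)
= 3.9300

3.9300


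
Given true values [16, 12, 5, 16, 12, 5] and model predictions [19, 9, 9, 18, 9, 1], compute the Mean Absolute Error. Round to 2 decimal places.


Absolute errors: [3, 3, 4, 2, 3, 4]
Sum of absolute errors = 19
MAE = 19 / 6 = 3.17

3.17


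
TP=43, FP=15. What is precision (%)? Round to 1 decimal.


Precision = TP / (TP + FP) * 100
= 43 / (43 + 15)
= 43 / 58
= 0.7414
= 74.1%

74.1


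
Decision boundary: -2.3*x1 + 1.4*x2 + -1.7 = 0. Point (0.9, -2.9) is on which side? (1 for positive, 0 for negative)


Compute -2.3 * 0.9 + 1.4 * -2.9 + -1.7
= -2.07 + -4.06 + -1.7
= -7.83
Since -7.83 < 0, the point is on the negative side.

0


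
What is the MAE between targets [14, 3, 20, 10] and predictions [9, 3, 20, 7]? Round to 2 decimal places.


Absolute errors: [5, 0, 0, 3]
Sum of absolute errors = 8
MAE = 8 / 4 = 2.00

2.00


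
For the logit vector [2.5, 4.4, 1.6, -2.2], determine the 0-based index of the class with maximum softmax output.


Softmax is a monotonic transformation, so it preserves the argmax.
We need to find the index of the maximum logit.
Index 0: 2.5
Index 1: 4.4
Index 2: 1.6
Index 3: -2.2
Maximum logit = 4.4 at index 1

1


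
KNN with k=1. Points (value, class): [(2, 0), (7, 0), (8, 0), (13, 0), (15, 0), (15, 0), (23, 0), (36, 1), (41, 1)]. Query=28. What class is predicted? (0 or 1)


Distances from query 28:
Point 23 (class 0): distance = 5
K=1 nearest neighbors: classes = [0]
Votes for class 1: 0 / 1
Majority vote => class 0

0


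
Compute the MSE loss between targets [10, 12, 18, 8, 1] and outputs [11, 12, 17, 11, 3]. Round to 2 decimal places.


Differences: [-1, 0, 1, -3, -2]
Squared errors: [1, 0, 1, 9, 4]
Sum of squared errors = 15
MSE = 15 / 5 = 3.00

3.00


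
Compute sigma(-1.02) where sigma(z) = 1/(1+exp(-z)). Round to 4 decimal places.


sigmoid(z) = 1 / (1 + exp(-z))
exp(-(-1.02)) = exp(1.02) = 2.7732
1 + 2.7732 = 3.7732
1 / 3.7732 = 0.2650

0.2650


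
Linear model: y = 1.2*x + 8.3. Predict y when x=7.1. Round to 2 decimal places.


y = 1.2 * 7.1 + (8.3)
= 8.52 + (8.3)
= 16.82

16.82


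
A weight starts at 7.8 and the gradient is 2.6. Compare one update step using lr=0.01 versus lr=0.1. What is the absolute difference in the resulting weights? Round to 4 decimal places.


With lr=0.01: w_new = 7.8 - 0.01 * 2.6 = 7.774
With lr=0.1: w_new = 7.8 - 0.1 * 2.6 = 7.54
Absolute difference = |7.774 - 7.54|
= 0.2340

0.2340


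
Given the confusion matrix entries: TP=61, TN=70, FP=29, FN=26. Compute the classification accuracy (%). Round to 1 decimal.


Accuracy = (TP + TN) / (TP + TN + FP + FN) * 100
= (61 + 70) / (61 + 70 + 29 + 26)
= 131 / 186
= 0.7043
= 70.4%

70.4


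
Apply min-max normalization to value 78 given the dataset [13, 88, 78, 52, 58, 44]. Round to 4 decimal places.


Min = 13, Max = 88
Range = 88 - 13 = 75
Scaled = (x - min) / (max - min)
= (78 - 13) / 75
= 65 / 75
= 0.8667

0.8667


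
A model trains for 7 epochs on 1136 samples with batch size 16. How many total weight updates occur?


Iterations per epoch = 1136 / 16 = 71
Total updates = iterations_per_epoch * epochs
= 71 * 7
= 497

497


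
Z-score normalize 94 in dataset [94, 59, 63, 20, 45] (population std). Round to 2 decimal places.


Mean = (94 + 59 + 63 + 20 + 45) / 5 = 56.2
Variance = sum((x_i - mean)^2) / n = 583.76
Std = sqrt(583.76) = 24.1611
Z = (x - mean) / std
= (94 - 56.2) / 24.1611
= 37.8 / 24.1611
= 1.56

1.56


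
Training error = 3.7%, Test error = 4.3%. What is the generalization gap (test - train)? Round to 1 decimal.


Generalization gap = test_error - train_error
= 4.3 - 3.7
= 0.6%
A small gap suggests good generalization.

0.6


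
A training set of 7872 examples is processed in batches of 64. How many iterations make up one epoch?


Iterations per epoch = dataset_size / batch_size
= 7872 / 64
= 123

123


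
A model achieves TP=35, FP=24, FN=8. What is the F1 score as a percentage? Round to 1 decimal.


Precision = TP / (TP + FP) = 35 / 59 = 0.5932
Recall = TP / (TP + FN) = 35 / 43 = 0.814
F1 = 2 * P * R / (P + R)
= 2 * 0.5932 * 0.814 / (0.5932 + 0.814)
= 0.9657 / 1.4072
= 0.6863
As percentage: 68.6%

68.6


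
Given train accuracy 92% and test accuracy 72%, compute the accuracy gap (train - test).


Gap = train_accuracy - test_accuracy
= 92 - 72
= 20%
This gap suggests the model is overfitting.

20


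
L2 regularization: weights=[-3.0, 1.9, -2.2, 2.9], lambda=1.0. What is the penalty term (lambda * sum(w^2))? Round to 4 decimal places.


Squaring each weight:
(-3.0)^2 = 9.0
1.9^2 = 3.61
(-2.2)^2 = 4.84
2.9^2 = 8.41
Sum of squares = 25.86
Penalty = 1.0 * 25.86 = 25.8600

25.8600


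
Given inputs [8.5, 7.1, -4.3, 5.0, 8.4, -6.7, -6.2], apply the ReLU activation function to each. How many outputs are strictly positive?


ReLU(x) = max(0, x) for each element:
ReLU(8.5) = 8.5
ReLU(7.1) = 7.1
ReLU(-4.3) = 0
ReLU(5.0) = 5.0
ReLU(8.4) = 8.4
ReLU(-6.7) = 0
ReLU(-6.2) = 0
Active neurons (>0): 4

4


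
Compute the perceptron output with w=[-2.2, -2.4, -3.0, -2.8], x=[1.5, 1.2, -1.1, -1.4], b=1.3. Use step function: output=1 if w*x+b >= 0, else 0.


z = w . x + b
= -2.2*1.5 + -2.4*1.2 + -3.0*-1.1 + -2.8*-1.4 + 1.3
= -3.3 + -2.88 + 3.3 + 3.92 + 1.3
= 1.04 + 1.3
= 2.34
Since z = 2.34 >= 0, output = 1

1


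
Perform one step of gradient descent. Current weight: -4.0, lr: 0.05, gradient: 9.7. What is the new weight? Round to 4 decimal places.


w_new = w_old - lr * gradient
= -4.0 - 0.05 * 9.7
= -4.0 - (0.485)
= -4.4850

-4.4850


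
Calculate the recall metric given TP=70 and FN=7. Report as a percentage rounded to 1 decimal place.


Recall = TP / (TP + FN) * 100
= 70 / (70 + 7)
= 70 / 77
= 0.9091
= 90.9%

90.9


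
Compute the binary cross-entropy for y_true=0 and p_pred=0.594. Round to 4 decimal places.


For y=0: Loss = -log(1-p)
= -log(1 - 0.594)
= -log(0.406)
= -(-0.9014)
= 0.9014

0.9014


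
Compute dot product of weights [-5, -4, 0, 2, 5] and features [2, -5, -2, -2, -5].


Element-wise products:
-5 * 2 = -10
-4 * -5 = 20
0 * -2 = 0
2 * -2 = -4
5 * -5 = -25
Sum = -10 + 20 + 0 + -4 + -25
= -19

-19


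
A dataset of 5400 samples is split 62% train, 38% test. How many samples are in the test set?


Train samples = 5400 * 62% = 3348
Test samples = 5400 - 3348
= 2052

2052


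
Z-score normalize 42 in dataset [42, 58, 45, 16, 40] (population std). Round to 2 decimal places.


Mean = (42 + 58 + 45 + 16 + 40) / 5 = 40.2
Variance = sum((x_i - mean)^2) / n = 185.76
Std = sqrt(185.76) = 13.6294
Z = (x - mean) / std
= (42 - 40.2) / 13.6294
= 1.8 / 13.6294
= 0.13

0.13


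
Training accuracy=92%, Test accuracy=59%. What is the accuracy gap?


Gap = train_accuracy - test_accuracy
= 92 - 59
= 33%
This large gap strongly indicates overfitting.

33


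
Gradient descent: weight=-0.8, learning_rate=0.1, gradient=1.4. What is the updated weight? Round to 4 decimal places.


w_new = w_old - lr * gradient
= -0.8 - 0.1 * 1.4
= -0.8 - (0.14)
= -0.9400

-0.9400


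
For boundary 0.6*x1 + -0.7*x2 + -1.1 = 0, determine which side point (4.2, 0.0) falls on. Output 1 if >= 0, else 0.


Compute 0.6 * 4.2 + -0.7 * 0.0 + -1.1
= 2.52 + -0.0 + -1.1
= 1.42
Since 1.42 >= 0, the point is on the positive side.

1


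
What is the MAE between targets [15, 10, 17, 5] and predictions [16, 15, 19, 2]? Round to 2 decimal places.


Absolute errors: [1, 5, 2, 3]
Sum of absolute errors = 11
MAE = 11 / 4 = 2.75

2.75


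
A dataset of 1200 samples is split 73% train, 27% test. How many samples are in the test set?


Train samples = 1200 * 73% = 876
Test samples = 1200 - 876
= 324

324


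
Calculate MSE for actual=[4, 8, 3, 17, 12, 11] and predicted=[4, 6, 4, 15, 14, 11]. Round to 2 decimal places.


Differences: [0, 2, -1, 2, -2, 0]
Squared errors: [0, 4, 1, 4, 4, 0]
Sum of squared errors = 13
MSE = 13 / 6 = 2.17

2.17


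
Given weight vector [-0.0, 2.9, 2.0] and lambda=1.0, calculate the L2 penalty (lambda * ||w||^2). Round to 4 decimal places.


Squaring each weight:
(-0.0)^2 = 0.0
2.9^2 = 8.41
2.0^2 = 4.0
Sum of squares = 12.41
Penalty = 1.0 * 12.41 = 12.4100

12.4100


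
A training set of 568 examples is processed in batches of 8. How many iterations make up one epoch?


Iterations per epoch = dataset_size / batch_size
= 568 / 8
= 71

71


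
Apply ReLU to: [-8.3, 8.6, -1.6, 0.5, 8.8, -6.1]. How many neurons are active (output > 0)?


ReLU(x) = max(0, x) for each element:
ReLU(-8.3) = 0
ReLU(8.6) = 8.6
ReLU(-1.6) = 0
ReLU(0.5) = 0.5
ReLU(8.8) = 8.8
ReLU(-6.1) = 0
Active neurons (>0): 3

3


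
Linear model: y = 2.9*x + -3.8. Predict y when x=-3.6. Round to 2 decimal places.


y = 2.9 * -3.6 + (-3.8)
= -10.44 + (-3.8)
= -14.24

-14.24


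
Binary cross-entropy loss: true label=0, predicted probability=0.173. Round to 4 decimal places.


For y=0: Loss = -log(1-p)
= -log(1 - 0.173)
= -log(0.827)
= -(-0.19)
= 0.1900

0.1900


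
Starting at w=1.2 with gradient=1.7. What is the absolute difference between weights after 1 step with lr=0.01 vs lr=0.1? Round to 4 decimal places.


With lr=0.01: w_new = 1.2 - 0.01 * 1.7 = 1.183
With lr=0.1: w_new = 1.2 - 0.1 * 1.7 = 1.03
Absolute difference = |1.183 - 1.03|
= 0.1530

0.1530


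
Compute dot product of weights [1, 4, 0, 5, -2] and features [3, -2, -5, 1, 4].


Element-wise products:
1 * 3 = 3
4 * -2 = -8
0 * -5 = 0
5 * 1 = 5
-2 * 4 = -8
Sum = 3 + -8 + 0 + 5 + -8
= -8

-8
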